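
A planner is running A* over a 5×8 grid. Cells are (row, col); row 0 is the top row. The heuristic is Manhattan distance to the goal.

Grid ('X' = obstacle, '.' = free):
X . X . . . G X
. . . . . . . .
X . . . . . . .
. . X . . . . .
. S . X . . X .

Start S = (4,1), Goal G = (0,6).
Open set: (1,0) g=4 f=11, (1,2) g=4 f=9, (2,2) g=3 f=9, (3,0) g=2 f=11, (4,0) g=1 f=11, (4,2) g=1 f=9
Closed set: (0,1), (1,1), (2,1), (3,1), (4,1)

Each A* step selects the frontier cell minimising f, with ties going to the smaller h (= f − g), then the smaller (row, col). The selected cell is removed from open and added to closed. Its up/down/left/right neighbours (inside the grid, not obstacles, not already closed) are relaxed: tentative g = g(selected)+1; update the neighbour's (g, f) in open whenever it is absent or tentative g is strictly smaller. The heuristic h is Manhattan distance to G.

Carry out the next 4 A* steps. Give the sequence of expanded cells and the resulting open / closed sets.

order=[(1,2) → (1,3) → (0,3) → (0,4)]; open=[(0,5) g=8 f=9, (1,0) g=4 f=11, (1,4) g=6 f=9, (2,2) g=3 f=9, (2,3) g=6 f=11, (3,0) g=2 f=11, (4,0) g=1 f=11, (4,2) g=1 f=9]; closed=[(0,1), (0,3), (0,4), (1,1), (1,2), (1,3), (2,1), (3,1), (4,1)]

step 1: expand (1,2) (f=9, h=5) → closed; open now [(1,0) g=4 f=11, (1,3) g=5 f=9, (2,2) g=3 f=9, (3,0) g=2 f=11, (4,0) g=1 f=11, (4,2) g=1 f=9]
step 2: expand (1,3) (f=9, h=4) → closed; open now [(0,3) g=6 f=9, (1,0) g=4 f=11, (1,4) g=6 f=9, (2,2) g=3 f=9, (2,3) g=6 f=11, (3,0) g=2 f=11, (4,0) g=1 f=11, (4,2) g=1 f=9]
step 3: expand (0,3) (f=9, h=3) → closed; open now [(0,4) g=7 f=9, (1,0) g=4 f=11, (1,4) g=6 f=9, (2,2) g=3 f=9, (2,3) g=6 f=11, (3,0) g=2 f=11, (4,0) g=1 f=11, (4,2) g=1 f=9]
step 4: expand (0,4) (f=9, h=2) → closed; open now [(0,5) g=8 f=9, (1,0) g=4 f=11, (1,4) g=6 f=9, (2,2) g=3 f=9, (2,3) g=6 f=11, (3,0) g=2 f=11, (4,0) g=1 f=11, (4,2) g=1 f=9]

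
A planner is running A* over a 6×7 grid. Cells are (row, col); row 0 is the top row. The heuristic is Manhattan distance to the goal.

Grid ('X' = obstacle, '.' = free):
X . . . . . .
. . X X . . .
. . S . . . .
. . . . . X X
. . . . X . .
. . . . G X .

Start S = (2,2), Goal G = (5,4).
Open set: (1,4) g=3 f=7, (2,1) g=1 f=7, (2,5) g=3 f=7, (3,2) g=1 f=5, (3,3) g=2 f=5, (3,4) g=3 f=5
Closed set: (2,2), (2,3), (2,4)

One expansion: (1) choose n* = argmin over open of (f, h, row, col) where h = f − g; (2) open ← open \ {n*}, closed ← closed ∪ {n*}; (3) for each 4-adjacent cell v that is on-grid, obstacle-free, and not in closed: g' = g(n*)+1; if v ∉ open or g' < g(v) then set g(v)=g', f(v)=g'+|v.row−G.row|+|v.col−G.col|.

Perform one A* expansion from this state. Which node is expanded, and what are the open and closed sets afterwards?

expanded=(3,4); open=[(1,4) g=3 f=7, (2,1) g=1 f=7, (2,5) g=3 f=7, (3,2) g=1 f=5, (3,3) g=2 f=5]; closed=[(2,2), (2,3), (2,4), (3,4)]

step 1: expand (3,4) (f=5, h=2) → closed; open now [(1,4) g=3 f=7, (2,1) g=1 f=7, (2,5) g=3 f=7, (3,2) g=1 f=5, (3,3) g=2 f=5]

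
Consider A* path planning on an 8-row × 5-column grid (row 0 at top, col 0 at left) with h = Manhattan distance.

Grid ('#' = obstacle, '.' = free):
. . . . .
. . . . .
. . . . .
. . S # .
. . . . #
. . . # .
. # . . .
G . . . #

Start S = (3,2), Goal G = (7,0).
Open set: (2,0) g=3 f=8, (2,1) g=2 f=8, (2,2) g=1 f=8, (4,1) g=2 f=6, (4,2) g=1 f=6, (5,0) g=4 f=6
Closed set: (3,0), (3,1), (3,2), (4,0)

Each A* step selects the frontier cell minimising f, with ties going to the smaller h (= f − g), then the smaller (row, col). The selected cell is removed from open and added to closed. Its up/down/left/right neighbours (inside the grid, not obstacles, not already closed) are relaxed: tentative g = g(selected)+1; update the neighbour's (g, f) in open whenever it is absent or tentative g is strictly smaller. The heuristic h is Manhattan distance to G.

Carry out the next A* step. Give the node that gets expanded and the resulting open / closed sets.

expanded=(5,0); open=[(2,0) g=3 f=8, (2,1) g=2 f=8, (2,2) g=1 f=8, (4,1) g=2 f=6, (4,2) g=1 f=6, (5,1) g=5 f=8, (6,0) g=5 f=6]; closed=[(3,0), (3,1), (3,2), (4,0), (5,0)]

step 1: expand (5,0) (f=6, h=2) → closed; open now [(2,0) g=3 f=8, (2,1) g=2 f=8, (2,2) g=1 f=8, (4,1) g=2 f=6, (4,2) g=1 f=6, (5,1) g=5 f=8, (6,0) g=5 f=6]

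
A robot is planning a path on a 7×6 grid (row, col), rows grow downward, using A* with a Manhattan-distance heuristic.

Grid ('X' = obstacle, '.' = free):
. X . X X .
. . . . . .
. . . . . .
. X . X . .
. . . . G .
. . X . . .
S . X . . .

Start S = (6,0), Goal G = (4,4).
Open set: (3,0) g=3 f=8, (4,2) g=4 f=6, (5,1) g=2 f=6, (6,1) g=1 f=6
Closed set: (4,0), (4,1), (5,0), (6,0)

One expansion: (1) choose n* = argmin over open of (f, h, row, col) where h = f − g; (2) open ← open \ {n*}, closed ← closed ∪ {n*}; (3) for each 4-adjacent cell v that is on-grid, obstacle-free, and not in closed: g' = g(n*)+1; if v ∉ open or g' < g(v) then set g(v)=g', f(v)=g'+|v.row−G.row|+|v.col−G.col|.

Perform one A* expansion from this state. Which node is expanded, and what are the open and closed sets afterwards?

step 1: expand (4,2) (f=6, h=2) → closed; open now [(3,0) g=3 f=8, (3,2) g=5 f=8, (4,3) g=5 f=6, (5,1) g=2 f=6, (6,1) g=1 f=6]

expanded=(4,2); open=[(3,0) g=3 f=8, (3,2) g=5 f=8, (4,3) g=5 f=6, (5,1) g=2 f=6, (6,1) g=1 f=6]; closed=[(4,0), (4,1), (4,2), (5,0), (6,0)]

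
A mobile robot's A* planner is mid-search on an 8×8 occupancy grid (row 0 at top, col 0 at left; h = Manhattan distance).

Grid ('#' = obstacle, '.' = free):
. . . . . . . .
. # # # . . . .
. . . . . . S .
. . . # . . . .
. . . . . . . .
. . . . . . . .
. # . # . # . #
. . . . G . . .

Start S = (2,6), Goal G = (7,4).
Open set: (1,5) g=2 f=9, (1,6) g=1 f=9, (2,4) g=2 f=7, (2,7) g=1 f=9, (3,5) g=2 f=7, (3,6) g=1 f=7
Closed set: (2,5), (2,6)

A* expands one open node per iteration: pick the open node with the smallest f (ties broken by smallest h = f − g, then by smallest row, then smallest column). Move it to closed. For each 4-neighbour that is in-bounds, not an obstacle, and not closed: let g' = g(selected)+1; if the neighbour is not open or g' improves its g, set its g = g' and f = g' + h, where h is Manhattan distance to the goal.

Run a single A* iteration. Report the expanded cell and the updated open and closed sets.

expanded=(2,4); open=[(1,4) g=3 f=9, (1,5) g=2 f=9, (1,6) g=1 f=9, (2,3) g=3 f=9, (2,7) g=1 f=9, (3,4) g=3 f=7, (3,5) g=2 f=7, (3,6) g=1 f=7]; closed=[(2,4), (2,5), (2,6)]

step 1: expand (2,4) (f=7, h=5) → closed; open now [(1,4) g=3 f=9, (1,5) g=2 f=9, (1,6) g=1 f=9, (2,3) g=3 f=9, (2,7) g=1 f=9, (3,4) g=3 f=7, (3,5) g=2 f=7, (3,6) g=1 f=7]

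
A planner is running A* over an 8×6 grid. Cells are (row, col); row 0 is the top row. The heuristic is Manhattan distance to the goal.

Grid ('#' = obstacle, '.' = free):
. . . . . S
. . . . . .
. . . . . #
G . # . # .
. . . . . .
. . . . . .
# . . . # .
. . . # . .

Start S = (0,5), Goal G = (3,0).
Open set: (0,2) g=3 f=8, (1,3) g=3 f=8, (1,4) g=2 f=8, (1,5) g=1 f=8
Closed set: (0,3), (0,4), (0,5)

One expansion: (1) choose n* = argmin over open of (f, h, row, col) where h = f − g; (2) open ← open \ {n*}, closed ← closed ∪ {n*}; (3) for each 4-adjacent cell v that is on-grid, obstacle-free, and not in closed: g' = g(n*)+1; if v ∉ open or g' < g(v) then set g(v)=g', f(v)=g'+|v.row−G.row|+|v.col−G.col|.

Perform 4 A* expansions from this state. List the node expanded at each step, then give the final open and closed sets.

order=[(0,2) → (0,1) → (0,0) → (1,0)]; open=[(1,1) g=5 f=8, (1,2) g=4 f=8, (1,3) g=3 f=8, (1,4) g=2 f=8, (1,5) g=1 f=8, (2,0) g=7 f=8]; closed=[(0,0), (0,1), (0,2), (0,3), (0,4), (0,5), (1,0)]

step 1: expand (0,2) (f=8, h=5) → closed; open now [(0,1) g=4 f=8, (1,2) g=4 f=8, (1,3) g=3 f=8, (1,4) g=2 f=8, (1,5) g=1 f=8]
step 2: expand (0,1) (f=8, h=4) → closed; open now [(0,0) g=5 f=8, (1,1) g=5 f=8, (1,2) g=4 f=8, (1,3) g=3 f=8, (1,4) g=2 f=8, (1,5) g=1 f=8]
step 3: expand (0,0) (f=8, h=3) → closed; open now [(1,0) g=6 f=8, (1,1) g=5 f=8, (1,2) g=4 f=8, (1,3) g=3 f=8, (1,4) g=2 f=8, (1,5) g=1 f=8]
step 4: expand (1,0) (f=8, h=2) → closed; open now [(1,1) g=5 f=8, (1,2) g=4 f=8, (1,3) g=3 f=8, (1,4) g=2 f=8, (1,5) g=1 f=8, (2,0) g=7 f=8]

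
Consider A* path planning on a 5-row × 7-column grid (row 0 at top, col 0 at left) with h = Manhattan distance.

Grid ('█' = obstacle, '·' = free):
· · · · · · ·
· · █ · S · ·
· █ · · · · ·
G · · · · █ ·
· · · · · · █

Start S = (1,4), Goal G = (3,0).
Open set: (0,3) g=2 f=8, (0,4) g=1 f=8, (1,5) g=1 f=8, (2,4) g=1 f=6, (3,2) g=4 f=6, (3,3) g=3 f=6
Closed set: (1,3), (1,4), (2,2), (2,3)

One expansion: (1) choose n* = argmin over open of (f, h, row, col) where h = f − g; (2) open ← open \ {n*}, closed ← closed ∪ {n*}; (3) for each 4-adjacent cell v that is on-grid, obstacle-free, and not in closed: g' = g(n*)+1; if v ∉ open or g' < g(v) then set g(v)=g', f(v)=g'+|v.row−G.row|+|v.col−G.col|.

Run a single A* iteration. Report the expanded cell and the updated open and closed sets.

step 1: expand (3,2) (f=6, h=2) → closed; open now [(0,3) g=2 f=8, (0,4) g=1 f=8, (1,5) g=1 f=8, (2,4) g=1 f=6, (3,1) g=5 f=6, (3,3) g=3 f=6, (4,2) g=5 f=8]

expanded=(3,2); open=[(0,3) g=2 f=8, (0,4) g=1 f=8, (1,5) g=1 f=8, (2,4) g=1 f=6, (3,1) g=5 f=6, (3,3) g=3 f=6, (4,2) g=5 f=8]; closed=[(1,3), (1,4), (2,2), (2,3), (3,2)]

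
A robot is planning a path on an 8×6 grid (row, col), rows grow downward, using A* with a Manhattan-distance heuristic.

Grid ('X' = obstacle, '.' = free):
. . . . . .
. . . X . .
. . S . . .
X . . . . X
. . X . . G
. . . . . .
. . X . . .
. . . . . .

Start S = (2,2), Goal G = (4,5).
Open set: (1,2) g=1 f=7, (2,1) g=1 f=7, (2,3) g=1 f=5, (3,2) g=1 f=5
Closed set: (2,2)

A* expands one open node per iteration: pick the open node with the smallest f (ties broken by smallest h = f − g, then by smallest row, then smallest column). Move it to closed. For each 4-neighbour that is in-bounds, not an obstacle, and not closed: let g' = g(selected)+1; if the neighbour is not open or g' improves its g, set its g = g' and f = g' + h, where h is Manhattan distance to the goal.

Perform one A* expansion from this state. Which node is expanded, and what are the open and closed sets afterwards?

step 1: expand (2,3) (f=5, h=4) → closed; open now [(1,2) g=1 f=7, (2,1) g=1 f=7, (2,4) g=2 f=5, (3,2) g=1 f=5, (3,3) g=2 f=5]

expanded=(2,3); open=[(1,2) g=1 f=7, (2,1) g=1 f=7, (2,4) g=2 f=5, (3,2) g=1 f=5, (3,3) g=2 f=5]; closed=[(2,2), (2,3)]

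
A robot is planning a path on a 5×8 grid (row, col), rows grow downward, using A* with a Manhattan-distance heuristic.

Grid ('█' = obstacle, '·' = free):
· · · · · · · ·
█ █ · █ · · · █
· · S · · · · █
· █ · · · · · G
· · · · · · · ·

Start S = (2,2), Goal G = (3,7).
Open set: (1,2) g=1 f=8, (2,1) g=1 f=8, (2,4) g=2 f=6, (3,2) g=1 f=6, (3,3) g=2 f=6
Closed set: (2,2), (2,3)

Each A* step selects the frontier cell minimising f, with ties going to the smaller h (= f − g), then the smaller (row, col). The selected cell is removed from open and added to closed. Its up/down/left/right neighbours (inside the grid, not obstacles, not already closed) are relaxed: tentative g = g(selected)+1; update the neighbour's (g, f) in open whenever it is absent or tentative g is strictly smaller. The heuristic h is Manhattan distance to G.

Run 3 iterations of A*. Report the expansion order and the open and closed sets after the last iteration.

order=[(2,4) → (2,5) → (2,6)]; open=[(1,2) g=1 f=8, (1,4) g=3 f=8, (1,5) g=4 f=8, (1,6) g=5 f=8, (2,1) g=1 f=8, (3,2) g=1 f=6, (3,3) g=2 f=6, (3,4) g=3 f=6, (3,5) g=4 f=6, (3,6) g=5 f=6]; closed=[(2,2), (2,3), (2,4), (2,5), (2,6)]

step 1: expand (2,4) (f=6, h=4) → closed; open now [(1,2) g=1 f=8, (1,4) g=3 f=8, (2,1) g=1 f=8, (2,5) g=3 f=6, (3,2) g=1 f=6, (3,3) g=2 f=6, (3,4) g=3 f=6]
step 2: expand (2,5) (f=6, h=3) → closed; open now [(1,2) g=1 f=8, (1,4) g=3 f=8, (1,5) g=4 f=8, (2,1) g=1 f=8, (2,6) g=4 f=6, (3,2) g=1 f=6, (3,3) g=2 f=6, (3,4) g=3 f=6, (3,5) g=4 f=6]
step 3: expand (2,6) (f=6, h=2) → closed; open now [(1,2) g=1 f=8, (1,4) g=3 f=8, (1,5) g=4 f=8, (1,6) g=5 f=8, (2,1) g=1 f=8, (3,2) g=1 f=6, (3,3) g=2 f=6, (3,4) g=3 f=6, (3,5) g=4 f=6, (3,6) g=5 f=6]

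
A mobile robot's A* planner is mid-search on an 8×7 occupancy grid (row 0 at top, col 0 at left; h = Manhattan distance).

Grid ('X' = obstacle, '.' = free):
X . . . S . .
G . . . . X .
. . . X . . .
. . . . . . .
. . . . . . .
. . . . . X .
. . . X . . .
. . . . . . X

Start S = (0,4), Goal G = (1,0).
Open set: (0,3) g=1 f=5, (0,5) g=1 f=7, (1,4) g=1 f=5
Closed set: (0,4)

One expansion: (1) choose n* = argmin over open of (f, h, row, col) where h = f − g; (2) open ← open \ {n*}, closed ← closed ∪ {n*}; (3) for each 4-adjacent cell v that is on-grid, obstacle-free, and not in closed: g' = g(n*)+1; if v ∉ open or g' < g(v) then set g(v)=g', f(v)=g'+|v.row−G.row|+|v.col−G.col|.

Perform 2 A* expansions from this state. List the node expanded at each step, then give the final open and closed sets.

step 1: expand (0,3) (f=5, h=4) → closed; open now [(0,2) g=2 f=5, (0,5) g=1 f=7, (1,3) g=2 f=5, (1,4) g=1 f=5]
step 2: expand (0,2) (f=5, h=3) → closed; open now [(0,1) g=3 f=5, (0,5) g=1 f=7, (1,2) g=3 f=5, (1,3) g=2 f=5, (1,4) g=1 f=5]

order=[(0,3) → (0,2)]; open=[(0,1) g=3 f=5, (0,5) g=1 f=7, (1,2) g=3 f=5, (1,3) g=2 f=5, (1,4) g=1 f=5]; closed=[(0,2), (0,3), (0,4)]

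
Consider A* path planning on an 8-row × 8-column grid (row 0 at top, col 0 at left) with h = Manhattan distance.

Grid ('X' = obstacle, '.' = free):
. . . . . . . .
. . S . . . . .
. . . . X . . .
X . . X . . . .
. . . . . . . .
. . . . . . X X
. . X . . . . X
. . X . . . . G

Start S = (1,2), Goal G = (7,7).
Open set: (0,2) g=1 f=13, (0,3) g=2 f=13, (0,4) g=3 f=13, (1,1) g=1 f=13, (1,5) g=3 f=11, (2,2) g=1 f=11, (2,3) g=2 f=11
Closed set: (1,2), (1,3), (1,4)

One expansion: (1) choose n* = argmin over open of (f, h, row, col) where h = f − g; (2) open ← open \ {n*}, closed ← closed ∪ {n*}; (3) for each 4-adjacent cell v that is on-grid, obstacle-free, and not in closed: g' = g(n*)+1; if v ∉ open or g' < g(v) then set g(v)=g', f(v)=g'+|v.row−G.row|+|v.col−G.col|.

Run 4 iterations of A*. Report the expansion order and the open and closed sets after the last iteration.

step 1: expand (1,5) (f=11, h=8) → closed; open now [(0,2) g=1 f=13, (0,3) g=2 f=13, (0,4) g=3 f=13, (0,5) g=4 f=13, (1,1) g=1 f=13, (1,6) g=4 f=11, (2,2) g=1 f=11, (2,3) g=2 f=11, (2,5) g=4 f=11]
step 2: expand (1,6) (f=11, h=7) → closed; open now [(0,2) g=1 f=13, (0,3) g=2 f=13, (0,4) g=3 f=13, (0,5) g=4 f=13, (0,6) g=5 f=13, (1,1) g=1 f=13, (1,7) g=5 f=11, (2,2) g=1 f=11, (2,3) g=2 f=11, (2,5) g=4 f=11, (2,6) g=5 f=11]
step 3: expand (1,7) (f=11, h=6) → closed; open now [(0,2) g=1 f=13, (0,3) g=2 f=13, (0,4) g=3 f=13, (0,5) g=4 f=13, (0,6) g=5 f=13, (0,7) g=6 f=13, (1,1) g=1 f=13, (2,2) g=1 f=11, (2,3) g=2 f=11, (2,5) g=4 f=11, (2,6) g=5 f=11, (2,7) g=6 f=11]
step 4: expand (2,7) (f=11, h=5) → closed; open now [(0,2) g=1 f=13, (0,3) g=2 f=13, (0,4) g=3 f=13, (0,5) g=4 f=13, (0,6) g=5 f=13, (0,7) g=6 f=13, (1,1) g=1 f=13, (2,2) g=1 f=11, (2,3) g=2 f=11, (2,5) g=4 f=11, (2,6) g=5 f=11, (3,7) g=7 f=11]

order=[(1,5) → (1,6) → (1,7) → (2,7)]; open=[(0,2) g=1 f=13, (0,3) g=2 f=13, (0,4) g=3 f=13, (0,5) g=4 f=13, (0,6) g=5 f=13, (0,7) g=6 f=13, (1,1) g=1 f=13, (2,2) g=1 f=11, (2,3) g=2 f=11, (2,5) g=4 f=11, (2,6) g=5 f=11, (3,7) g=7 f=11]; closed=[(1,2), (1,3), (1,4), (1,5), (1,6), (1,7), (2,7)]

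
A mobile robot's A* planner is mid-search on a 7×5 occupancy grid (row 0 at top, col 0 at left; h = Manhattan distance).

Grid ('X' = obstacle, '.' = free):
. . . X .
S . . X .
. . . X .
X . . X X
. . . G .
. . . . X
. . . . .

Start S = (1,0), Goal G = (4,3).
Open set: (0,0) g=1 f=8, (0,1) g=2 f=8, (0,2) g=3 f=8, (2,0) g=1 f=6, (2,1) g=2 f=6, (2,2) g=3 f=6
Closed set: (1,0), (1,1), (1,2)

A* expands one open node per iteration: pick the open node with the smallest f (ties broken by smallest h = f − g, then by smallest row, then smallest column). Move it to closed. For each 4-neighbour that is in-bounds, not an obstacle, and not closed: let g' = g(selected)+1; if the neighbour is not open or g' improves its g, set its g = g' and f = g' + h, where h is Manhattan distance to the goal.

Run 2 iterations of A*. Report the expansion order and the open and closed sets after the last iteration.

order=[(2,2) → (3,2)]; open=[(0,0) g=1 f=8, (0,1) g=2 f=8, (0,2) g=3 f=8, (2,0) g=1 f=6, (2,1) g=2 f=6, (3,1) g=5 f=8, (4,2) g=5 f=6]; closed=[(1,0), (1,1), (1,2), (2,2), (3,2)]

step 1: expand (2,2) (f=6, h=3) → closed; open now [(0,0) g=1 f=8, (0,1) g=2 f=8, (0,2) g=3 f=8, (2,0) g=1 f=6, (2,1) g=2 f=6, (3,2) g=4 f=6]
step 2: expand (3,2) (f=6, h=2) → closed; open now [(0,0) g=1 f=8, (0,1) g=2 f=8, (0,2) g=3 f=8, (2,0) g=1 f=6, (2,1) g=2 f=6, (3,1) g=5 f=8, (4,2) g=5 f=6]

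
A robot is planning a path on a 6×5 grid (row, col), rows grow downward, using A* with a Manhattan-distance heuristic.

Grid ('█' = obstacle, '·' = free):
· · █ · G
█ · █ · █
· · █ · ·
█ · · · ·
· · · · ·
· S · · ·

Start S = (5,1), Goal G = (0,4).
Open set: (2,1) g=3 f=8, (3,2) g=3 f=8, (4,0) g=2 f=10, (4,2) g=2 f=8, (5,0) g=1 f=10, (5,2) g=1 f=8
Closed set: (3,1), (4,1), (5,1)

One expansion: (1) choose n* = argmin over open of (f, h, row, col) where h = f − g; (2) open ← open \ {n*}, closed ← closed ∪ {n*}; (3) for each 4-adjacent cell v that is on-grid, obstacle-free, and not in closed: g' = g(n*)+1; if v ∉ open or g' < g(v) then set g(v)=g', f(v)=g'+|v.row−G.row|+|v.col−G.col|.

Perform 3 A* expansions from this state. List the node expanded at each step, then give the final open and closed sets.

step 1: expand (2,1) (f=8, h=5) → closed; open now [(1,1) g=4 f=8, (2,0) g=4 f=10, (3,2) g=3 f=8, (4,0) g=2 f=10, (4,2) g=2 f=8, (5,0) g=1 f=10, (5,2) g=1 f=8]
step 2: expand (1,1) (f=8, h=4) → closed; open now [(0,1) g=5 f=8, (2,0) g=4 f=10, (3,2) g=3 f=8, (4,0) g=2 f=10, (4,2) g=2 f=8, (5,0) g=1 f=10, (5,2) g=1 f=8]
step 3: expand (0,1) (f=8, h=3) → closed; open now [(0,0) g=6 f=10, (2,0) g=4 f=10, (3,2) g=3 f=8, (4,0) g=2 f=10, (4,2) g=2 f=8, (5,0) g=1 f=10, (5,2) g=1 f=8]

order=[(2,1) → (1,1) → (0,1)]; open=[(0,0) g=6 f=10, (2,0) g=4 f=10, (3,2) g=3 f=8, (4,0) g=2 f=10, (4,2) g=2 f=8, (5,0) g=1 f=10, (5,2) g=1 f=8]; closed=[(0,1), (1,1), (2,1), (3,1), (4,1), (5,1)]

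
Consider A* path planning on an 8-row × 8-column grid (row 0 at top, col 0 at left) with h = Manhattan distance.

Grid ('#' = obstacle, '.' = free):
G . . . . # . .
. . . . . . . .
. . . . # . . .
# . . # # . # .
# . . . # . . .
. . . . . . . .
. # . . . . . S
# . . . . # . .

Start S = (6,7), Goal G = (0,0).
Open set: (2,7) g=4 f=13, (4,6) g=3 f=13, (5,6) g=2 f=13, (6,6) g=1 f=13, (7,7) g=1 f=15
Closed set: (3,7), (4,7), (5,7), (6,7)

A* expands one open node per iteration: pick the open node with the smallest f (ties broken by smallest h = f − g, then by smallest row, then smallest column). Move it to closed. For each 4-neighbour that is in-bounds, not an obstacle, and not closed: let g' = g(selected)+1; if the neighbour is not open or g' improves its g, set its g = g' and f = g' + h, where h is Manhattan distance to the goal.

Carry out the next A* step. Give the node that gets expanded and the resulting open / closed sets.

step 1: expand (2,7) (f=13, h=9) → closed; open now [(1,7) g=5 f=13, (2,6) g=5 f=13, (4,6) g=3 f=13, (5,6) g=2 f=13, (6,6) g=1 f=13, (7,7) g=1 f=15]

expanded=(2,7); open=[(1,7) g=5 f=13, (2,6) g=5 f=13, (4,6) g=3 f=13, (5,6) g=2 f=13, (6,6) g=1 f=13, (7,7) g=1 f=15]; closed=[(2,7), (3,7), (4,7), (5,7), (6,7)]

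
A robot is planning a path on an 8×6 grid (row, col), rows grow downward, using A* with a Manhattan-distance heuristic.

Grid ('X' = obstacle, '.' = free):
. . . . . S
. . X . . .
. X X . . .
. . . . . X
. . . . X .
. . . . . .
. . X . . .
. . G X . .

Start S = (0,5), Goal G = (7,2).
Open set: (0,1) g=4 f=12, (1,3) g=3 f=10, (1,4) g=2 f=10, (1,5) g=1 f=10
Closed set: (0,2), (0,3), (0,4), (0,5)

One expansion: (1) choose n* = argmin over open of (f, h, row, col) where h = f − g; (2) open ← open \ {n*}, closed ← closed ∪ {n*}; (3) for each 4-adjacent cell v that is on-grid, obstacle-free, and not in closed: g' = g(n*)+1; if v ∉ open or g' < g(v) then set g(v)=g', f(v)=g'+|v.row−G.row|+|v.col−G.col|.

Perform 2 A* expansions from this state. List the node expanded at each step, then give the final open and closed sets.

order=[(1,3) → (2,3)]; open=[(0,1) g=4 f=12, (1,4) g=2 f=10, (1,5) g=1 f=10, (2,4) g=5 f=12, (3,3) g=5 f=10]; closed=[(0,2), (0,3), (0,4), (0,5), (1,3), (2,3)]

step 1: expand (1,3) (f=10, h=7) → closed; open now [(0,1) g=4 f=12, (1,4) g=2 f=10, (1,5) g=1 f=10, (2,3) g=4 f=10]
step 2: expand (2,3) (f=10, h=6) → closed; open now [(0,1) g=4 f=12, (1,4) g=2 f=10, (1,5) g=1 f=10, (2,4) g=5 f=12, (3,3) g=5 f=10]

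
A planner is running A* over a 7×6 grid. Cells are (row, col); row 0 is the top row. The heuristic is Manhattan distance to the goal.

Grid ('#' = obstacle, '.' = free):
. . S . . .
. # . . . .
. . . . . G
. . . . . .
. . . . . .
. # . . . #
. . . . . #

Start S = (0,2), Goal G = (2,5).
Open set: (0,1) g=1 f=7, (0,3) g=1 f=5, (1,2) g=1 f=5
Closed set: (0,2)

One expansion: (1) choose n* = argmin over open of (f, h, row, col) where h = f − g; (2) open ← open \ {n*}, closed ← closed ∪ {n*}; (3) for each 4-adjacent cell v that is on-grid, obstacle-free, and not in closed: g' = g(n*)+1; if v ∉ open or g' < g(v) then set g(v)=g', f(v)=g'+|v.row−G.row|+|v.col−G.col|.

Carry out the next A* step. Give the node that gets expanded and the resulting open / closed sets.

step 1: expand (0,3) (f=5, h=4) → closed; open now [(0,1) g=1 f=7, (0,4) g=2 f=5, (1,2) g=1 f=5, (1,3) g=2 f=5]

expanded=(0,3); open=[(0,1) g=1 f=7, (0,4) g=2 f=5, (1,2) g=1 f=5, (1,3) g=2 f=5]; closed=[(0,2), (0,3)]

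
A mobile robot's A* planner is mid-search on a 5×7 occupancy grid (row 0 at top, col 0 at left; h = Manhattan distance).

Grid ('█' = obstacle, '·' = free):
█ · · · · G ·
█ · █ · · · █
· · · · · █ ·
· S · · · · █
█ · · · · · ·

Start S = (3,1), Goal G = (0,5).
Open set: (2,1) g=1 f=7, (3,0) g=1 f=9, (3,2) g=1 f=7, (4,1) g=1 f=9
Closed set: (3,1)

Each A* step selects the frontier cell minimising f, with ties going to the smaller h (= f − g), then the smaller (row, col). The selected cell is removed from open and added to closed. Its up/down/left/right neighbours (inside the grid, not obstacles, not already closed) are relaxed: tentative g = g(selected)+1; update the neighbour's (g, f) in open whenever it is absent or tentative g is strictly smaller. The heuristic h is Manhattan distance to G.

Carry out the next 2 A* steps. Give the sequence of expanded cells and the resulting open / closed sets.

order=[(2,1) → (1,1)]; open=[(0,1) g=3 f=7, (2,0) g=2 f=9, (2,2) g=2 f=7, (3,0) g=1 f=9, (3,2) g=1 f=7, (4,1) g=1 f=9]; closed=[(1,1), (2,1), (3,1)]

step 1: expand (2,1) (f=7, h=6) → closed; open now [(1,1) g=2 f=7, (2,0) g=2 f=9, (2,2) g=2 f=7, (3,0) g=1 f=9, (3,2) g=1 f=7, (4,1) g=1 f=9]
step 2: expand (1,1) (f=7, h=5) → closed; open now [(0,1) g=3 f=7, (2,0) g=2 f=9, (2,2) g=2 f=7, (3,0) g=1 f=9, (3,2) g=1 f=7, (4,1) g=1 f=9]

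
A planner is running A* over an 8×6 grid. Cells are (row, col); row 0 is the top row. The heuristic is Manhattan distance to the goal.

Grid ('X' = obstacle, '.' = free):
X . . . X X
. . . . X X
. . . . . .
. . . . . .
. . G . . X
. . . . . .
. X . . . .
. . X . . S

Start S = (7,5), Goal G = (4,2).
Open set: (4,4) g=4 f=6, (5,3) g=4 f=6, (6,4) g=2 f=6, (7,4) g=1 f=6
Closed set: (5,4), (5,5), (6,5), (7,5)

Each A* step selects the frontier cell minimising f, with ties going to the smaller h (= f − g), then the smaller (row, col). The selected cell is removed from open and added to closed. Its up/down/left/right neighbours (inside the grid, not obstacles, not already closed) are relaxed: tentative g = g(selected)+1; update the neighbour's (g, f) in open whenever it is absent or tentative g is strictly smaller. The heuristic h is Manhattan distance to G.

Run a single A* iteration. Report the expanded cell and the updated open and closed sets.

expanded=(4,4); open=[(3,4) g=5 f=8, (4,3) g=5 f=6, (5,3) g=4 f=6, (6,4) g=2 f=6, (7,4) g=1 f=6]; closed=[(4,4), (5,4), (5,5), (6,5), (7,5)]

step 1: expand (4,4) (f=6, h=2) → closed; open now [(3,4) g=5 f=8, (4,3) g=5 f=6, (5,3) g=4 f=6, (6,4) g=2 f=6, (7,4) g=1 f=6]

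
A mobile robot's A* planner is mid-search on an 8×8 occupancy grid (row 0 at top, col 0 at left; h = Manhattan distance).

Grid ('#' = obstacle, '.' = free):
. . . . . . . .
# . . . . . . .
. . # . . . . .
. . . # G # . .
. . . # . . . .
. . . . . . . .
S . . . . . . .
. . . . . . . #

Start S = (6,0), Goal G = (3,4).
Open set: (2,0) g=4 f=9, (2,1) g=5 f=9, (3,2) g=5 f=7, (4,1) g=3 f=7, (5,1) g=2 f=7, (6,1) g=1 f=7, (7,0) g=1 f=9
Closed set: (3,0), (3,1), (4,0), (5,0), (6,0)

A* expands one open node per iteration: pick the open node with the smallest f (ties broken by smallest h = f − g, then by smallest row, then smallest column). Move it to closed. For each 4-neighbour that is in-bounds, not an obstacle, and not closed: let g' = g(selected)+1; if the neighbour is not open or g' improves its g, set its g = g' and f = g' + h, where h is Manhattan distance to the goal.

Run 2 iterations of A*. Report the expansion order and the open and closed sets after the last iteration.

step 1: expand (3,2) (f=7, h=2) → closed; open now [(2,0) g=4 f=9, (2,1) g=5 f=9, (4,1) g=3 f=7, (4,2) g=6 f=9, (5,1) g=2 f=7, (6,1) g=1 f=7, (7,0) g=1 f=9]
step 2: expand (4,1) (f=7, h=4) → closed; open now [(2,0) g=4 f=9, (2,1) g=5 f=9, (4,2) g=4 f=7, (5,1) g=2 f=7, (6,1) g=1 f=7, (7,0) g=1 f=9]

order=[(3,2) → (4,1)]; open=[(2,0) g=4 f=9, (2,1) g=5 f=9, (4,2) g=4 f=7, (5,1) g=2 f=7, (6,1) g=1 f=7, (7,0) g=1 f=9]; closed=[(3,0), (3,1), (3,2), (4,0), (4,1), (5,0), (6,0)]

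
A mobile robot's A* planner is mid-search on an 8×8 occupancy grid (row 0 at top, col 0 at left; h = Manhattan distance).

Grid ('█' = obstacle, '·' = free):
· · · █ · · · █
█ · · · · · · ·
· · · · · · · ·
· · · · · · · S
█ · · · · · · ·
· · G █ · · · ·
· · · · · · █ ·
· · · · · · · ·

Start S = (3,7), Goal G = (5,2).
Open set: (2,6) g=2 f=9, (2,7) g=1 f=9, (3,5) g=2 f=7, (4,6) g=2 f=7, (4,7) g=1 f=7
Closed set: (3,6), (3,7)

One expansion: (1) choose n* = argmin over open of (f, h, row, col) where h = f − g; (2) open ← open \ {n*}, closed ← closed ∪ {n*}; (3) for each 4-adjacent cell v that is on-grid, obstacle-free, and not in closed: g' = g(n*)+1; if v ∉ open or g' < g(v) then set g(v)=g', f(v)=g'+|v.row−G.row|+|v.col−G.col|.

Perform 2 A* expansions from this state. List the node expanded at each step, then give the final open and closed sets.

step 1: expand (3,5) (f=7, h=5) → closed; open now [(2,5) g=3 f=9, (2,6) g=2 f=9, (2,7) g=1 f=9, (3,4) g=3 f=7, (4,5) g=3 f=7, (4,6) g=2 f=7, (4,7) g=1 f=7]
step 2: expand (3,4) (f=7, h=4) → closed; open now [(2,4) g=4 f=9, (2,5) g=3 f=9, (2,6) g=2 f=9, (2,7) g=1 f=9, (3,3) g=4 f=7, (4,4) g=4 f=7, (4,5) g=3 f=7, (4,6) g=2 f=7, (4,7) g=1 f=7]

order=[(3,5) → (3,4)]; open=[(2,4) g=4 f=9, (2,5) g=3 f=9, (2,6) g=2 f=9, (2,7) g=1 f=9, (3,3) g=4 f=7, (4,4) g=4 f=7, (4,5) g=3 f=7, (4,6) g=2 f=7, (4,7) g=1 f=7]; closed=[(3,4), (3,5), (3,6), (3,7)]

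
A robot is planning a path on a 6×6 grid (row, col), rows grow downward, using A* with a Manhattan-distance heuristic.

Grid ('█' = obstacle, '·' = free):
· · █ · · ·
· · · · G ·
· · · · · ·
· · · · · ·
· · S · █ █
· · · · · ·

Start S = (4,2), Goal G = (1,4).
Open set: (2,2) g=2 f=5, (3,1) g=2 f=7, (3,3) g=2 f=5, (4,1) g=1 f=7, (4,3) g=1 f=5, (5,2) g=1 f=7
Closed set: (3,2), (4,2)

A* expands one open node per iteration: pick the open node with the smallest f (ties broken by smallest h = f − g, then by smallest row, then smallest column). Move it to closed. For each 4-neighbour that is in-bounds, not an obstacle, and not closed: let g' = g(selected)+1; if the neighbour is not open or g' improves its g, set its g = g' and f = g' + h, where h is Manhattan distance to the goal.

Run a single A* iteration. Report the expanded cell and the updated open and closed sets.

step 1: expand (2,2) (f=5, h=3) → closed; open now [(1,2) g=3 f=5, (2,1) g=3 f=7, (2,3) g=3 f=5, (3,1) g=2 f=7, (3,3) g=2 f=5, (4,1) g=1 f=7, (4,3) g=1 f=5, (5,2) g=1 f=7]

expanded=(2,2); open=[(1,2) g=3 f=5, (2,1) g=3 f=7, (2,3) g=3 f=5, (3,1) g=2 f=7, (3,3) g=2 f=5, (4,1) g=1 f=7, (4,3) g=1 f=5, (5,2) g=1 f=7]; closed=[(2,2), (3,2), (4,2)]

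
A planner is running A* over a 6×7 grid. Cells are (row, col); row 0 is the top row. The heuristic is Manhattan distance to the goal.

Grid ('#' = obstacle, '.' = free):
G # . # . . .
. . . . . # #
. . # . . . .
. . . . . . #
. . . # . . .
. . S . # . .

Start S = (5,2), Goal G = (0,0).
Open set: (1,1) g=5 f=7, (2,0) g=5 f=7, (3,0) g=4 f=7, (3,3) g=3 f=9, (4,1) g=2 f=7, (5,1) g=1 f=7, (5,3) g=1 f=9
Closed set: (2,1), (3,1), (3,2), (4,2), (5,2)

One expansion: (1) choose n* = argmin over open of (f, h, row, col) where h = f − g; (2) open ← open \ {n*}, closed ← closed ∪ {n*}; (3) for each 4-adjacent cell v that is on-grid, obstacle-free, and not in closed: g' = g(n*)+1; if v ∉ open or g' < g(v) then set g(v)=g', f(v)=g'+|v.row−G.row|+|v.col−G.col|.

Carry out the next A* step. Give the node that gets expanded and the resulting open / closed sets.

step 1: expand (1,1) (f=7, h=2) → closed; open now [(1,0) g=6 f=7, (1,2) g=6 f=9, (2,0) g=5 f=7, (3,0) g=4 f=7, (3,3) g=3 f=9, (4,1) g=2 f=7, (5,1) g=1 f=7, (5,3) g=1 f=9]

expanded=(1,1); open=[(1,0) g=6 f=7, (1,2) g=6 f=9, (2,0) g=5 f=7, (3,0) g=4 f=7, (3,3) g=3 f=9, (4,1) g=2 f=7, (5,1) g=1 f=7, (5,3) g=1 f=9]; closed=[(1,1), (2,1), (3,1), (3,2), (4,2), (5,2)]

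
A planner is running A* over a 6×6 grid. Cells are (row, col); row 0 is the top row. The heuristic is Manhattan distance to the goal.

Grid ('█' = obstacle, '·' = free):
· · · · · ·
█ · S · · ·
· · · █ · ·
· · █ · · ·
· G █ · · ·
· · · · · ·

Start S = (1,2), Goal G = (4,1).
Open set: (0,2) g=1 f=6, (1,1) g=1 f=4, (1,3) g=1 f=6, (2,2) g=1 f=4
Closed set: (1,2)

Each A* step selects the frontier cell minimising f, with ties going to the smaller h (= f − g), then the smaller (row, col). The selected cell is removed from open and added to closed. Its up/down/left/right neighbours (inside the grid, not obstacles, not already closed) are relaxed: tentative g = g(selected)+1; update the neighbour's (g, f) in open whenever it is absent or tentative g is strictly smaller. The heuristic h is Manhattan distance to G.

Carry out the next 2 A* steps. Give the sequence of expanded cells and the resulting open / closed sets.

step 1: expand (1,1) (f=4, h=3) → closed; open now [(0,1) g=2 f=6, (0,2) g=1 f=6, (1,3) g=1 f=6, (2,1) g=2 f=4, (2,2) g=1 f=4]
step 2: expand (2,1) (f=4, h=2) → closed; open now [(0,1) g=2 f=6, (0,2) g=1 f=6, (1,3) g=1 f=6, (2,0) g=3 f=6, (2,2) g=1 f=4, (3,1) g=3 f=4]

order=[(1,1) → (2,1)]; open=[(0,1) g=2 f=6, (0,2) g=1 f=6, (1,3) g=1 f=6, (2,0) g=3 f=6, (2,2) g=1 f=4, (3,1) g=3 f=4]; closed=[(1,1), (1,2), (2,1)]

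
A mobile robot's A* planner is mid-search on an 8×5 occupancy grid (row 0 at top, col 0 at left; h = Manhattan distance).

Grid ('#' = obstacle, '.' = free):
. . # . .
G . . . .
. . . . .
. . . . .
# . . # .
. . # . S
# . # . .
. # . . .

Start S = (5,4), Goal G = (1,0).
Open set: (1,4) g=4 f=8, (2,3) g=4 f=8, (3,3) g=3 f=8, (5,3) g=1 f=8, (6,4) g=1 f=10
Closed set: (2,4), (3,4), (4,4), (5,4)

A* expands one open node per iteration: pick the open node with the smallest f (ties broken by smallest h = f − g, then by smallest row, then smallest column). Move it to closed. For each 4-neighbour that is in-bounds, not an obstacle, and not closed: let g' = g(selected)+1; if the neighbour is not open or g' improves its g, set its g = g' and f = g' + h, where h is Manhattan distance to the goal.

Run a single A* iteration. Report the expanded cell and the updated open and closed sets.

expanded=(1,4); open=[(0,4) g=5 f=10, (1,3) g=5 f=8, (2,3) g=4 f=8, (3,3) g=3 f=8, (5,3) g=1 f=8, (6,4) g=1 f=10]; closed=[(1,4), (2,4), (3,4), (4,4), (5,4)]

step 1: expand (1,4) (f=8, h=4) → closed; open now [(0,4) g=5 f=10, (1,3) g=5 f=8, (2,3) g=4 f=8, (3,3) g=3 f=8, (5,3) g=1 f=8, (6,4) g=1 f=10]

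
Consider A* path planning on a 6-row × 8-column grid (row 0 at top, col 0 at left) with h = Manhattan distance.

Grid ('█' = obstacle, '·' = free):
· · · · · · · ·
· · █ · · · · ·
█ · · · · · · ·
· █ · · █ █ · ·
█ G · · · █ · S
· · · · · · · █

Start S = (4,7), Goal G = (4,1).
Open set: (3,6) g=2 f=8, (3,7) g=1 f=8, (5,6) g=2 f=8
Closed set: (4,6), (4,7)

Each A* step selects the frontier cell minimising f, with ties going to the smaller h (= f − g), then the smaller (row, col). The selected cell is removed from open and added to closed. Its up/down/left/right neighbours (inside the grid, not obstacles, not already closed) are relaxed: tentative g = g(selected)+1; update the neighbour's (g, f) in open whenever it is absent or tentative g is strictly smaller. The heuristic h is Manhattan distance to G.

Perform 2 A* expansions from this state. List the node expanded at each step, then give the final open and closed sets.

step 1: expand (3,6) (f=8, h=6) → closed; open now [(2,6) g=3 f=10, (3,7) g=1 f=8, (5,6) g=2 f=8]
step 2: expand (5,6) (f=8, h=6) → closed; open now [(2,6) g=3 f=10, (3,7) g=1 f=8, (5,5) g=3 f=8]

order=[(3,6) → (5,6)]; open=[(2,6) g=3 f=10, (3,7) g=1 f=8, (5,5) g=3 f=8]; closed=[(3,6), (4,6), (4,7), (5,6)]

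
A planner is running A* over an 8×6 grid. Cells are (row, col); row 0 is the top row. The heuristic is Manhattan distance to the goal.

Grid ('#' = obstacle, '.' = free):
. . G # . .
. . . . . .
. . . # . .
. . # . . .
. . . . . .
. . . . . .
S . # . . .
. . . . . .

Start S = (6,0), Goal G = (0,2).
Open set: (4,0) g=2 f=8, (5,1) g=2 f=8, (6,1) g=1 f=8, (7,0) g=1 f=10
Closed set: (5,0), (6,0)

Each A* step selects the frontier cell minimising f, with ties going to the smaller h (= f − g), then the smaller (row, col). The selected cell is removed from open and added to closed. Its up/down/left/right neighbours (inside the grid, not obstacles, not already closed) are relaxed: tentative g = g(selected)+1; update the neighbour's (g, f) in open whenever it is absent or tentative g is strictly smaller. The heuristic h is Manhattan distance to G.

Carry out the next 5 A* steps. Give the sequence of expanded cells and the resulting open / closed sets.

order=[(4,0) → (3,0) → (2,0) → (1,0) → (0,0)]; open=[(0,1) g=7 f=8, (1,1) g=6 f=8, (2,1) g=5 f=8, (3,1) g=4 f=8, (4,1) g=3 f=8, (5,1) g=2 f=8, (6,1) g=1 f=8, (7,0) g=1 f=10]; closed=[(0,0), (1,0), (2,0), (3,0), (4,0), (5,0), (6,0)]

step 1: expand (4,0) (f=8, h=6) → closed; open now [(3,0) g=3 f=8, (4,1) g=3 f=8, (5,1) g=2 f=8, (6,1) g=1 f=8, (7,0) g=1 f=10]
step 2: expand (3,0) (f=8, h=5) → closed; open now [(2,0) g=4 f=8, (3,1) g=4 f=8, (4,1) g=3 f=8, (5,1) g=2 f=8, (6,1) g=1 f=8, (7,0) g=1 f=10]
step 3: expand (2,0) (f=8, h=4) → closed; open now [(1,0) g=5 f=8, (2,1) g=5 f=8, (3,1) g=4 f=8, (4,1) g=3 f=8, (5,1) g=2 f=8, (6,1) g=1 f=8, (7,0) g=1 f=10]
step 4: expand (1,0) (f=8, h=3) → closed; open now [(0,0) g=6 f=8, (1,1) g=6 f=8, (2,1) g=5 f=8, (3,1) g=4 f=8, (4,1) g=3 f=8, (5,1) g=2 f=8, (6,1) g=1 f=8, (7,0) g=1 f=10]
step 5: expand (0,0) (f=8, h=2) → closed; open now [(0,1) g=7 f=8, (1,1) g=6 f=8, (2,1) g=5 f=8, (3,1) g=4 f=8, (4,1) g=3 f=8, (5,1) g=2 f=8, (6,1) g=1 f=8, (7,0) g=1 f=10]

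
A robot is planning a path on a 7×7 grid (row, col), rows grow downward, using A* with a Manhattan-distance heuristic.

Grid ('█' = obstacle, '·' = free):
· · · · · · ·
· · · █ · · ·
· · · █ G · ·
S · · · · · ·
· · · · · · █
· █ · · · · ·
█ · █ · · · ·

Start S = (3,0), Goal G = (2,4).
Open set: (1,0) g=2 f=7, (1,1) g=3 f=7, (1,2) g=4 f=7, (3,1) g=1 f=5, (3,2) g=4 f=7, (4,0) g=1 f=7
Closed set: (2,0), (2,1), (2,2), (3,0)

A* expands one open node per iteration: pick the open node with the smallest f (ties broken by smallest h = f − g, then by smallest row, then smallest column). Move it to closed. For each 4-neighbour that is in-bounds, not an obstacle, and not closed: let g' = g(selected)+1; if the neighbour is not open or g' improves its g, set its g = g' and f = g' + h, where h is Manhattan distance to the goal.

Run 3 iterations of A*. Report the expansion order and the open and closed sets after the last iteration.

step 1: expand (3,1) (f=5, h=4) → closed; open now [(1,0) g=2 f=7, (1,1) g=3 f=7, (1,2) g=4 f=7, (3,2) g=2 f=5, (4,0) g=1 f=7, (4,1) g=2 f=7]
step 2: expand (3,2) (f=5, h=3) → closed; open now [(1,0) g=2 f=7, (1,1) g=3 f=7, (1,2) g=4 f=7, (3,3) g=3 f=5, (4,0) g=1 f=7, (4,1) g=2 f=7, (4,2) g=3 f=7]
step 3: expand (3,3) (f=5, h=2) → closed; open now [(1,0) g=2 f=7, (1,1) g=3 f=7, (1,2) g=4 f=7, (3,4) g=4 f=5, (4,0) g=1 f=7, (4,1) g=2 f=7, (4,2) g=3 f=7, (4,3) g=4 f=7]

order=[(3,1) → (3,2) → (3,3)]; open=[(1,0) g=2 f=7, (1,1) g=3 f=7, (1,2) g=4 f=7, (3,4) g=4 f=5, (4,0) g=1 f=7, (4,1) g=2 f=7, (4,2) g=3 f=7, (4,3) g=4 f=7]; closed=[(2,0), (2,1), (2,2), (3,0), (3,1), (3,2), (3,3)]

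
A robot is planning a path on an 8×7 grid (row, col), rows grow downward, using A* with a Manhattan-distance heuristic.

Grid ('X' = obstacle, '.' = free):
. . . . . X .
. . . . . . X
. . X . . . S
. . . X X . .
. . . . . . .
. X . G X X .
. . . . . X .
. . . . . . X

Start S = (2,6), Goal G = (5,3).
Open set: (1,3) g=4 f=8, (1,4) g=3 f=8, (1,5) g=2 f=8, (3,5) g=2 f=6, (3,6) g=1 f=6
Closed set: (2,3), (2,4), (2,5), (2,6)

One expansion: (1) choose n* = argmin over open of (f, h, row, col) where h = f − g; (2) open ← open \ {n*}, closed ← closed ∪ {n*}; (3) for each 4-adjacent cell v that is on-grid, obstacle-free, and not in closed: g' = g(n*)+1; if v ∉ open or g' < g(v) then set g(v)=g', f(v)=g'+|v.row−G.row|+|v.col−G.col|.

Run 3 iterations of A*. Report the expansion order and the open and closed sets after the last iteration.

step 1: expand (3,5) (f=6, h=4) → closed; open now [(1,3) g=4 f=8, (1,4) g=3 f=8, (1,5) g=2 f=8, (3,6) g=1 f=6, (4,5) g=3 f=6]
step 2: expand (4,5) (f=6, h=3) → closed; open now [(1,3) g=4 f=8, (1,4) g=3 f=8, (1,5) g=2 f=8, (3,6) g=1 f=6, (4,4) g=4 f=6, (4,6) g=4 f=8]
step 3: expand (4,4) (f=6, h=2) → closed; open now [(1,3) g=4 f=8, (1,4) g=3 f=8, (1,5) g=2 f=8, (3,6) g=1 f=6, (4,3) g=5 f=6, (4,6) g=4 f=8]

order=[(3,5) → (4,5) → (4,4)]; open=[(1,3) g=4 f=8, (1,4) g=3 f=8, (1,5) g=2 f=8, (3,6) g=1 f=6, (4,3) g=5 f=6, (4,6) g=4 f=8]; closed=[(2,3), (2,4), (2,5), (2,6), (3,5), (4,4), (4,5)]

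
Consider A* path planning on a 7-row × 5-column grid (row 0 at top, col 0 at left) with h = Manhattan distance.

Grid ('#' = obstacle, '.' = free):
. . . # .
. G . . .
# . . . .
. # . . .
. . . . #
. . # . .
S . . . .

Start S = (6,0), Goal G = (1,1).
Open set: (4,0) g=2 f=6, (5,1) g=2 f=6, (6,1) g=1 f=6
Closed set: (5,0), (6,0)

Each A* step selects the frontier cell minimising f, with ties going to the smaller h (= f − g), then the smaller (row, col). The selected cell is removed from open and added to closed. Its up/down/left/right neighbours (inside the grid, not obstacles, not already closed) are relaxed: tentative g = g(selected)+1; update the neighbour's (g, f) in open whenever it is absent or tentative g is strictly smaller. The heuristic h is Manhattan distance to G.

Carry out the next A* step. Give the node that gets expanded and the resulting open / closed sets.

step 1: expand (4,0) (f=6, h=4) → closed; open now [(3,0) g=3 f=6, (4,1) g=3 f=6, (5,1) g=2 f=6, (6,1) g=1 f=6]

expanded=(4,0); open=[(3,0) g=3 f=6, (4,1) g=3 f=6, (5,1) g=2 f=6, (6,1) g=1 f=6]; closed=[(4,0), (5,0), (6,0)]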